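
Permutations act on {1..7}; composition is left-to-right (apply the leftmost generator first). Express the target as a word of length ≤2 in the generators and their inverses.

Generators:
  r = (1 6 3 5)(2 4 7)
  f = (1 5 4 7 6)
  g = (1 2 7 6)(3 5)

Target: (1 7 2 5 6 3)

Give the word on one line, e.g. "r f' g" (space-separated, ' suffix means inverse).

r f'

  after r: (1 6 3 5)(2 4 7)
  after f': (1 7 2 5 6 3)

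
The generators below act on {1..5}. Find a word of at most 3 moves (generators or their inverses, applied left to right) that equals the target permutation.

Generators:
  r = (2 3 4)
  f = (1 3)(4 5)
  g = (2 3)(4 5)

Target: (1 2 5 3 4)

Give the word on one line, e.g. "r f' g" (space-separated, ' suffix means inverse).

  after r': (2 4 3)
  after f: (1 3 2 5 4)
  after r': (1 2 5 3 4)

r' f r'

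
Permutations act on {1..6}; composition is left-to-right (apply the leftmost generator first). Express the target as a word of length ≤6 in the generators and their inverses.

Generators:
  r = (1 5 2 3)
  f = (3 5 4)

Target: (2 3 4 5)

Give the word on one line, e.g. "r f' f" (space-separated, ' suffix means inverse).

r f r' f' r'

  after r: (1 5 2 3)
  after f: (1 4 3)(2 5)
  after r': (1 4 2)
  after f': (1 5 3 4 2)
  after r': (2 3 4 5)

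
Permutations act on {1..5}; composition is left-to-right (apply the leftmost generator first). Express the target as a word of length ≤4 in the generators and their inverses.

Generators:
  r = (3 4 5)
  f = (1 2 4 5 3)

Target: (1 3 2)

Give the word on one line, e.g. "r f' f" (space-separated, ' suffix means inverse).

  after r: (3 4 5)
  after f': (1 3 2)

r f'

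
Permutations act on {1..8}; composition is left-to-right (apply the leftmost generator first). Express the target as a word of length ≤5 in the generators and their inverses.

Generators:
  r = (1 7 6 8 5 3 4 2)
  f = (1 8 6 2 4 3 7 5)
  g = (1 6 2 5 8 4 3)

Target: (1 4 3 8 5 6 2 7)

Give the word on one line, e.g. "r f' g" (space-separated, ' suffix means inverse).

g f' g

  after g: (1 6 2 5 8 4 3)
  after f': (1 8 2 7 3 5)
  after g: (1 4 3 8 5 6 2 7)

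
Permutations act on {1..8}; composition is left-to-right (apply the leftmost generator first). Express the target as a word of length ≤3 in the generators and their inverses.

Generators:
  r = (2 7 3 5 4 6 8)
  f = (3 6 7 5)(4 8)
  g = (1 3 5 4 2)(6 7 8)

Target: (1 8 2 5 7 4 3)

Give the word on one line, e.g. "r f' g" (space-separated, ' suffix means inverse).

g' r'

  after g': (1 2 4 5 3)(6 8 7)
  after r': (1 8 2 5 7 4 3)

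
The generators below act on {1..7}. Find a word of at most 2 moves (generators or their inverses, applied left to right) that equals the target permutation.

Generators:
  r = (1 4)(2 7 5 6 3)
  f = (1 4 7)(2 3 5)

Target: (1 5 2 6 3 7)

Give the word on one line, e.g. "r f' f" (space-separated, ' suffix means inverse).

  after f': (1 7 4)(2 5 3)
  after r: (1 5 2 6 3 7)

f' r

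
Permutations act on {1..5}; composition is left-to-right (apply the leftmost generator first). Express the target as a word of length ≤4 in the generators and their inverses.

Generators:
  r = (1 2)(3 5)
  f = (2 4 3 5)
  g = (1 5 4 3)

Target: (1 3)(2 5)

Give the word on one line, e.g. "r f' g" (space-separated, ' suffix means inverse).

  after f: (2 4 3 5)
  after g': (1 3)(2 5)

f g'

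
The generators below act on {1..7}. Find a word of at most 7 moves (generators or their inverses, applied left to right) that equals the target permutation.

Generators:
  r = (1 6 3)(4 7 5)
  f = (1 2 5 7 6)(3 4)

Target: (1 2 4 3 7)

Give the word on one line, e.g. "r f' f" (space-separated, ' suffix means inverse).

r f f r r

  after r: (1 6 3)(4 7 5)
  after f: (2 5 3)(4 6)
  after f: (1 2 7 6 3 5 4)
  after r: (1 2 5 7 3 4 6)
  after r: (1 2 4 3 7)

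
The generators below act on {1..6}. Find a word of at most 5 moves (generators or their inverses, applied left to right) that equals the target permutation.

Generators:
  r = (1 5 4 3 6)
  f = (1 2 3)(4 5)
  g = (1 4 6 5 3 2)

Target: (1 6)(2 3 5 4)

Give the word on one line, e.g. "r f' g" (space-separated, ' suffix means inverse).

  after f: (1 2 3)(4 5)
  after f: (1 3 2)
  after g': (1 5 6 4)
  after g': (1 6)(2 3 5 4)

f f g' g'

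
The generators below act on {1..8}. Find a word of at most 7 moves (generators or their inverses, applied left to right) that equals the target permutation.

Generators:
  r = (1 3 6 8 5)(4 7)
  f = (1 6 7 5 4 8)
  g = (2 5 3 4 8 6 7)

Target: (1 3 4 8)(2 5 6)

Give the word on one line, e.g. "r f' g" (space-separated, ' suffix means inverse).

g f g' r' r'

  after g: (2 5 3 4 8 6 7)
  after f: (1 6 5 3 8 7 2 4)
  after g': (1 8 6 2 3 4)
  after r': (1 6 2)(3 7 4 5 8)
  after r': (1 3 4 8)(2 5 6)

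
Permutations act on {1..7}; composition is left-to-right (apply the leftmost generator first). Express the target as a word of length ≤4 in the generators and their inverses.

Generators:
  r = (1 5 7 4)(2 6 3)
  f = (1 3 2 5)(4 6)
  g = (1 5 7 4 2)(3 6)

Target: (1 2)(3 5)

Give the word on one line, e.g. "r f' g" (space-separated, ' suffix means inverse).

  after f: (1 3 2 5)(4 6)
  after f: (1 2)(3 5)

f f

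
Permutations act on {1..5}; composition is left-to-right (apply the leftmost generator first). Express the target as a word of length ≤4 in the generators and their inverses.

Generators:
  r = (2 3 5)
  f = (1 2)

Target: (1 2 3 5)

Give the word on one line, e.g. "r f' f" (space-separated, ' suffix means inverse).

r f

  after r: (2 3 5)
  after f: (1 2 3 5)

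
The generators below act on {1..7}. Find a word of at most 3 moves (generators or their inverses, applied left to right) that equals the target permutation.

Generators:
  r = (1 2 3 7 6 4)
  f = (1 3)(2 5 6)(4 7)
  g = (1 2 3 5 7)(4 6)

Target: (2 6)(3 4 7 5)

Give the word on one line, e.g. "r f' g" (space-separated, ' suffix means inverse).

g g f

  after g: (1 2 3 5 7)(4 6)
  after g: (1 3 7 2 5)
  after f: (2 6)(3 4 7 5)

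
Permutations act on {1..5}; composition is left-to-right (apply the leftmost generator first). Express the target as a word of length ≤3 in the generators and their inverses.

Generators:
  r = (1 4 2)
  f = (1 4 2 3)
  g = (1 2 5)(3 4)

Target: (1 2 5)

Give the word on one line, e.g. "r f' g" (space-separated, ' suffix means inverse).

  after g': (1 5 2)(3 4)
  after g': (1 2 5)

g' g'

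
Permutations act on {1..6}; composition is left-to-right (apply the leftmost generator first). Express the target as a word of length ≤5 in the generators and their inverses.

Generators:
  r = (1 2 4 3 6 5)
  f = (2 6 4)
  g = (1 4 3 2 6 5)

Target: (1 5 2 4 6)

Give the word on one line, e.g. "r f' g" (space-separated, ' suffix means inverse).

g f f r

  after g: (1 4 3 2 6 5)
  after f: (1 2 4 3 6 5)
  after f: (1 6 5)(3 4)
  after r: (1 5 2 4 6)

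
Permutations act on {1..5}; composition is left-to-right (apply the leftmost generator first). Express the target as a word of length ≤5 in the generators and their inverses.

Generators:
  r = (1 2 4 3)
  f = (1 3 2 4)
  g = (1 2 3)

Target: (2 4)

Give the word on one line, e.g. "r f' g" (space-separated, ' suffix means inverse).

  after f: (1 3 2 4)
  after r': (1 4 3)
  after f: (2 4)

f r' f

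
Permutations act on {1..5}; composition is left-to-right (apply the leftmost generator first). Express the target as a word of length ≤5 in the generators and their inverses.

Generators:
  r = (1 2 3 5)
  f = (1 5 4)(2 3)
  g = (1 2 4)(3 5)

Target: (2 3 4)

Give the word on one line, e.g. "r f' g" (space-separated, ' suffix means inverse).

g r f' r'

  after g: (1 2 4)(3 5)
  after r: (1 3)(2 4)
  after f': (1 2 5)(3 4)
  after r': (2 3 4)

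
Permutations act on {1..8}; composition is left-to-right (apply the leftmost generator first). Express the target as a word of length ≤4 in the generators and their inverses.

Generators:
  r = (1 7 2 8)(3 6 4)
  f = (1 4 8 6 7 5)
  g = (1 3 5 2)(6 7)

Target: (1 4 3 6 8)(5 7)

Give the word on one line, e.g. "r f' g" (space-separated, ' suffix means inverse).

  after g: (1 3 5 2)(6 7)
  after f: (1 3)(2 4 8 6 5)
  after f: (1 3 4 6)(2 8 7 5)
  after r': (1 4 3 6 8)(5 7)

g f f r'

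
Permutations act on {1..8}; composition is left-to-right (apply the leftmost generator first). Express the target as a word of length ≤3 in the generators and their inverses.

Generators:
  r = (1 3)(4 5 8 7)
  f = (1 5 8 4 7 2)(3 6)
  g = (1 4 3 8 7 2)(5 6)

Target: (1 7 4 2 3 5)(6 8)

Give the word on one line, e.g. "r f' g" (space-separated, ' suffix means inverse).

r' g r

  after r': (1 3)(4 7 8 5)
  after g: (1 8 6 5 3 4 2)
  after r: (1 7 4 2 3 5)(6 8)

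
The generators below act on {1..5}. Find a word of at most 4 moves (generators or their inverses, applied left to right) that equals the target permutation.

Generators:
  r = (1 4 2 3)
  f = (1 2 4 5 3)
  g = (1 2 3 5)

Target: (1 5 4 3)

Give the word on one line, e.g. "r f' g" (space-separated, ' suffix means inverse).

  after f: (1 2 4 5 3)
  after r: (1 3 4 5)
  after g: (1 5 2 3 4)
  after r': (1 5 4 3)

f r g r'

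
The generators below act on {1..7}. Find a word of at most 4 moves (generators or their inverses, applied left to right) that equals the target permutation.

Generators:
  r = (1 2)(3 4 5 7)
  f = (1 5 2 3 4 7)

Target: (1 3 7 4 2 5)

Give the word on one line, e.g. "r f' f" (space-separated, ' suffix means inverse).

r f

  after r: (1 2)(3 4 5 7)
  after f: (1 3 7 4 2 5)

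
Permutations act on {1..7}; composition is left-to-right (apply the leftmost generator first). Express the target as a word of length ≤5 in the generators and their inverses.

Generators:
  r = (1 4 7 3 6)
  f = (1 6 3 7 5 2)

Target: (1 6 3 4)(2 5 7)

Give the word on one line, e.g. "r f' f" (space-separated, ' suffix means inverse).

r' r' f'

  after r': (1 6 3 7 4)
  after r': (1 3 4 6 7)
  after f': (1 6 3 4)(2 5 7)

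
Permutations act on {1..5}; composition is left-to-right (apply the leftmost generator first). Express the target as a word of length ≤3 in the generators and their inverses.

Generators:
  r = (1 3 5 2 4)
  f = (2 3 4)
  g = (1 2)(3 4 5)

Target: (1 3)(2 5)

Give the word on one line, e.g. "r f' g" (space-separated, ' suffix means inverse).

  after f': (2 4 3)
  after f': (2 3 4)
  after r: (1 3)(2 5)

f' f' r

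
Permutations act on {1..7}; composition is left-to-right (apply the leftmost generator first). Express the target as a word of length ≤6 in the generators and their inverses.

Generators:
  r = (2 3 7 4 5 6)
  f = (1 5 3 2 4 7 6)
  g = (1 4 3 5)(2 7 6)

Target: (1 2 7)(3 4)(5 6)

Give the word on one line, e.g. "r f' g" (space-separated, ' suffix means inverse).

r' g r' g'

  after r': (2 6 5 4 7 3)
  after g: (1 4 6)(3 7 5)
  after r': (1 7 4 5 2 6)
  after g': (1 2 7)(3 4)(5 6)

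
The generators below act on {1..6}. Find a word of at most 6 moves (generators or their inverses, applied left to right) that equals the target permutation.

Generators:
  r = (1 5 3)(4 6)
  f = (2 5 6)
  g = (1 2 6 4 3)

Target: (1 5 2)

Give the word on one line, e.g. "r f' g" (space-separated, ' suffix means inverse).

  after g: (1 2 6 4 3)
  after f': (1 6 4 3)(2 5)
  after f': (1 5 6 4 3)
  after g': (1 5 2)

g f' f' g'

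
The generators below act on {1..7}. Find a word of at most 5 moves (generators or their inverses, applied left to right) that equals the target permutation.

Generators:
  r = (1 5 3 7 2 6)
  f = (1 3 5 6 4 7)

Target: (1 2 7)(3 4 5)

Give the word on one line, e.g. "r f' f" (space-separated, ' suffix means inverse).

f' r f f

  after f': (1 7 4 6 5 3)
  after r: (1 2 6 3 5 7 4)
  after f: (1 2 4 3 6 5)
  after f: (1 2 7)(3 4 5)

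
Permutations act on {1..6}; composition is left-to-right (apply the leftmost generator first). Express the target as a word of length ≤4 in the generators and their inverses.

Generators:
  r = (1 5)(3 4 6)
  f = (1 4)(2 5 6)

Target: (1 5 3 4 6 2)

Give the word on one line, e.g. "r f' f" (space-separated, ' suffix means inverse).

  after f': (1 4)(2 6 5)
  after f': (2 5 6)
  after r: (1 5 3 4 6 2)

f' f' r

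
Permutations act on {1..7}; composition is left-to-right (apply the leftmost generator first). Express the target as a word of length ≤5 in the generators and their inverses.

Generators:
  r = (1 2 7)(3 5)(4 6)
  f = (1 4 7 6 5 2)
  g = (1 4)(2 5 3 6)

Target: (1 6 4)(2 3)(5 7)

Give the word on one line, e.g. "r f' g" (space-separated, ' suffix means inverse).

  after f': (1 2 5 6 7 4)
  after r: (1 7 6)(2 3 5 4)
  after f: (1 6 4)(2 3)(5 7)

f' r f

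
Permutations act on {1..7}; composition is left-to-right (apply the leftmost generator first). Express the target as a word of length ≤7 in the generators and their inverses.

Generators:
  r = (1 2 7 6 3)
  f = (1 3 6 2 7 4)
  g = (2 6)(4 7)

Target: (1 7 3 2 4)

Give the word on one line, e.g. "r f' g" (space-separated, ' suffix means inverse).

g r' f g f

  after g: (2 6)(4 7)
  after r': (1 3 6)(2 7 4)
  after f: (1 6 3 2 4 7)
  after g: (1 2 7)(3 6)
  after f: (1 7 3 2 4)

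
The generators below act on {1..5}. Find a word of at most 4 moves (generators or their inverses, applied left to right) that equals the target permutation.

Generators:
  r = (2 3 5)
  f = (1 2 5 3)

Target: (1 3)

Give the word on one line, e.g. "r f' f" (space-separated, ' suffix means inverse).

r r f'

  after r: (2 3 5)
  after r: (2 5 3)
  after f': (1 3)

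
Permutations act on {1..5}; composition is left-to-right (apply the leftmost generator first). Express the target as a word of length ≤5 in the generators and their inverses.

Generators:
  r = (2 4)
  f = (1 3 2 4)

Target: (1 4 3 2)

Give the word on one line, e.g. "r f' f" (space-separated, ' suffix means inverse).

  after f': (1 4 2 3)
  after r': (1 2 3)
  after f: (1 4)
  after r: (1 2 4)
  after f: (1 4 3 2)

f' r' f r f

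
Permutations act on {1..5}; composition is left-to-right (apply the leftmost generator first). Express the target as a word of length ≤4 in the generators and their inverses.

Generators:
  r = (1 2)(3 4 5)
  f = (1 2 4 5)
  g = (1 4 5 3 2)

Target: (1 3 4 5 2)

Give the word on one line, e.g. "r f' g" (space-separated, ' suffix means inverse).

  after f': (1 5 4 2)
  after g': (1 4 3 5)
  after r': (1 3 4 5 2)

f' g' r'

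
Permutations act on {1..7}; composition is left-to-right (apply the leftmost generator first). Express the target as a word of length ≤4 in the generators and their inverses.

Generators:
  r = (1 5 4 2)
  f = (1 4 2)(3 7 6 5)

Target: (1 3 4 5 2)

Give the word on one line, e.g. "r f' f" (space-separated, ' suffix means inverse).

  after r': (1 2 4 5)
  after f': (1 4 6 7 3 5 2)
  after r': (1 5 4 6 7 3)
  after f: (1 3 4 5 2)

r' f' r' f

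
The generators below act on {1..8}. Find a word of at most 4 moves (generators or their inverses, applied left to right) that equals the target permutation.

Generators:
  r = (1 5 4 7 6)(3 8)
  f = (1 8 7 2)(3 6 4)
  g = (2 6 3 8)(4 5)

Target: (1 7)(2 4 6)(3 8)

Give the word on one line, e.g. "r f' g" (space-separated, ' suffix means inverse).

g g f f

  after g: (2 6 3 8)(4 5)
  after g: (2 3)(6 8)
  after f: (1 8 4 3)(2 6 7)
  after f: (1 7)(2 4 6)(3 8)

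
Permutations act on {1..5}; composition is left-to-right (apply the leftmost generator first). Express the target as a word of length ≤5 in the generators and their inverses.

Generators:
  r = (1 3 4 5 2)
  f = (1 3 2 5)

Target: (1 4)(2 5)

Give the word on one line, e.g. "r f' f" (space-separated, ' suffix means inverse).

f' f' r' r'

  after f': (1 5 2 3)
  after f': (1 2)(3 5)
  after r': (1 5)(3 4)
  after r': (1 4)(2 5)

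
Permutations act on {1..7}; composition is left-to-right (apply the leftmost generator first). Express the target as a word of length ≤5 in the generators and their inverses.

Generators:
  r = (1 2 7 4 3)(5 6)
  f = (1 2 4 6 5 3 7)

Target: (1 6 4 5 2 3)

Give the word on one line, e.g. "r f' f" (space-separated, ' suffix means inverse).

r' r' f f r'

  after r': (1 3 4 7 2)(5 6)
  after r': (1 4 2 3 7)
  after f: (1 6 5 3)(2 7)
  after f: (1 5 7 4 6 3 2)
  after r': (1 6 4 5 2 3)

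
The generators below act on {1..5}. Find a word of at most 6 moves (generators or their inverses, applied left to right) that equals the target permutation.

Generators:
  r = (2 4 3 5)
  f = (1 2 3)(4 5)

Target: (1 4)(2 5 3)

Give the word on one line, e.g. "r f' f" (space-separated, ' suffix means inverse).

f' f' r f' f'

  after f': (1 3 2)(4 5)
  after f': (1 2 3)
  after r: (1 4 3)(2 5)
  after f': (1 5)(2 4)
  after f': (1 4)(2 5 3)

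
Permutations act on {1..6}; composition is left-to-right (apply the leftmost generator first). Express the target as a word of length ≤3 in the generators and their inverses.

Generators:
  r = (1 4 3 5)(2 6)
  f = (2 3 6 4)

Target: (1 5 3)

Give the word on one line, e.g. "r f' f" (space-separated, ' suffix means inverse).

f f r'

  after f: (2 3 6 4)
  after f: (2 6)(3 4)
  after r': (1 5 3)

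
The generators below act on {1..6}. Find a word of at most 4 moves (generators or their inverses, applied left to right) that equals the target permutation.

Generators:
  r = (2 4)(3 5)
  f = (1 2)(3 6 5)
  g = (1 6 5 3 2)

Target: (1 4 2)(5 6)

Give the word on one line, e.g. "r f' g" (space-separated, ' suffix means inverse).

f' r

  after f': (1 2)(3 5 6)
  after r: (1 4 2)(5 6)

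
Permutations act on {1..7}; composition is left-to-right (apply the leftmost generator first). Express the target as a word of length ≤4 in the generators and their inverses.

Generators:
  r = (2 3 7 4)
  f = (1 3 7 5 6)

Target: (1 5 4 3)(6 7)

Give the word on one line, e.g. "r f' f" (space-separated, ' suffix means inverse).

  after r': (2 4 7 3)
  after f': (1 6 5 7)(2 4 3)
  after r: (1 6 5 4 7)
  after f': (1 5 4 3)(6 7)

r' f' r f'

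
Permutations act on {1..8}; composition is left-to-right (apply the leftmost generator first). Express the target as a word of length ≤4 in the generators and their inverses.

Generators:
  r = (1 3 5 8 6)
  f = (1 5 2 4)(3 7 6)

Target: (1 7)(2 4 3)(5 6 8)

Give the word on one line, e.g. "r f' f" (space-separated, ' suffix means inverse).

  after r: (1 3 5 8 6)
  after f: (1 7 6 5 8 3 2 4)
  after r: (1 7)(2 4 3)(5 6 8)

r f r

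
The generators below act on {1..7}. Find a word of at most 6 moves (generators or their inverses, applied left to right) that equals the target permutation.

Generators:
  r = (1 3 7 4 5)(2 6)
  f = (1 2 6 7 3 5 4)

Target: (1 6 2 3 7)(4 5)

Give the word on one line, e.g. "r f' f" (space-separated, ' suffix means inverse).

r f r f r

  after r: (1 3 7 4 5)(2 6)
  after f: (1 5 2 7)
  after r: (2 4 5 6)(3 7)
  after f: (1 2)(5 7)
  after r: (1 6 2 3 7)(4 5)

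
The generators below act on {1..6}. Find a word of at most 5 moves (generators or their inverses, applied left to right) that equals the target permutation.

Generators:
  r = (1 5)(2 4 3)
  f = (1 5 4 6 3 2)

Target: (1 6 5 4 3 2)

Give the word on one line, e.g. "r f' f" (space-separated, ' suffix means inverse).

f f r' r' f'

  after f: (1 5 4 6 3 2)
  after f: (1 4 3)(2 5 6)
  after r': (1 2)(3 5 6)
  after r': (1 3)(2 5 6 4)
  after f': (1 6 5 4 3 2)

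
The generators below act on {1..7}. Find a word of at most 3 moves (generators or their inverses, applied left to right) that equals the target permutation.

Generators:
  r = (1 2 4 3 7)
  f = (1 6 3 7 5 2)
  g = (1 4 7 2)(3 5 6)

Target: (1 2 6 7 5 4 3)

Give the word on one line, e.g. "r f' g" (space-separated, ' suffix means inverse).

g' r' f'

  after g': (1 2 7 4)(3 6 5)
  after r': (2 3 6 5 4 7)
  after f': (1 2 6 7 5 4 3)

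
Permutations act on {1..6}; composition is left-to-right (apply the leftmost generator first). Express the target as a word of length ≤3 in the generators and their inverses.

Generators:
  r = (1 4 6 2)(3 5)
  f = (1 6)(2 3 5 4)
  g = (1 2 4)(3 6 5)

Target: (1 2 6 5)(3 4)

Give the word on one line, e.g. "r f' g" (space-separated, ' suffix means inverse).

  after g': (1 4 2)(3 5 6)
  after f: (1 2 6 5)(3 4)

g' f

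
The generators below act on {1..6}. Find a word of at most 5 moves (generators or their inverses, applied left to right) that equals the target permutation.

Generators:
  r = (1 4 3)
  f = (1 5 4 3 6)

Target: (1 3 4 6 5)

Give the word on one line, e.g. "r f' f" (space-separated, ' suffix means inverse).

f' f' f' r

  after f': (1 6 3 4 5)
  after f': (1 3 5 6 4)
  after f': (1 4 6 5 3)
  after r: (1 3 4 6 5)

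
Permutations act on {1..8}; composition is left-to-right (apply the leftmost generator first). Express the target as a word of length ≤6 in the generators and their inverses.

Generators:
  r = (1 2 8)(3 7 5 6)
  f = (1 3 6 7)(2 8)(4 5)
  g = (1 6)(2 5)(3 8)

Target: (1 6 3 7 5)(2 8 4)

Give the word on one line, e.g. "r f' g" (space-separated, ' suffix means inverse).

r' g' f' g'

  after r': (1 8 2)(3 6 5 7)
  after g': (1 3)(2 6)(5 7 8)
  after f': (2 3 7)(4 5 6 8)
  after g': (1 6 3 7 5)(2 8 4)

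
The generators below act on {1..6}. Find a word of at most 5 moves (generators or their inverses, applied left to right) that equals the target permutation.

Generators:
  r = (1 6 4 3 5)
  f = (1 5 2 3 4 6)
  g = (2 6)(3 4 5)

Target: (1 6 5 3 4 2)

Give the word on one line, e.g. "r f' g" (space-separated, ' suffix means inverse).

r' g' r'

  after r': (1 5 3 4 6)
  after g': (1 4 2 6)
  after r': (1 6 5 3 4 2)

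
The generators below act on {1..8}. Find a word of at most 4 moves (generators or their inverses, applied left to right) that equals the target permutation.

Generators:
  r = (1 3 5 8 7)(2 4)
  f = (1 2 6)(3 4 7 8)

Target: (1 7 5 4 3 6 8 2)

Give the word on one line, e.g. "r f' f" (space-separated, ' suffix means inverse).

f r' f

  after f: (1 2 6)(3 4 7 8)
  after r': (1 4 8)(2 6 7 5 3)
  after f: (1 7 5 4 3 6 8 2)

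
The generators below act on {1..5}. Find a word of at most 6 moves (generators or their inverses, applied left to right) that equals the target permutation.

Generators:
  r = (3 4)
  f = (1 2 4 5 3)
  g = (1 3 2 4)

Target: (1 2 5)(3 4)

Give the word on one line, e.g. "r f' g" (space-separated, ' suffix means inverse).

  after f: (1 2 4 5 3)
  after g': (1 3 4 5)
  after g': (2 3)(4 5)
  after r': (2 4 5 3)
  after f: (1 2 5)(3 4)

f g' g' r' f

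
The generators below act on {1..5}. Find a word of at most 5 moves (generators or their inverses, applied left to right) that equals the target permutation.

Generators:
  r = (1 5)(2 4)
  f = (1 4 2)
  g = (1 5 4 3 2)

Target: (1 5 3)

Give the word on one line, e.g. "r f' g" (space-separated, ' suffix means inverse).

g' f' g' f

  after g': (1 2 3 4 5)
  after f': (1 4 5 2 3)
  after g': (1 5 3 2 4)
  after f: (1 5 3)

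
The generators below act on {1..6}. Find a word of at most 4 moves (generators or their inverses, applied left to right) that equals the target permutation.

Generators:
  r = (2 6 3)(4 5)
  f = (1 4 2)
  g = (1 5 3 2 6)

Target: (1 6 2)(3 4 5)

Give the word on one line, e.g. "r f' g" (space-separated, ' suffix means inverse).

f' g f'

  after f': (1 2 4)
  after g: (1 6)(2 4 5 3)
  after f': (1 6 2)(3 4 5)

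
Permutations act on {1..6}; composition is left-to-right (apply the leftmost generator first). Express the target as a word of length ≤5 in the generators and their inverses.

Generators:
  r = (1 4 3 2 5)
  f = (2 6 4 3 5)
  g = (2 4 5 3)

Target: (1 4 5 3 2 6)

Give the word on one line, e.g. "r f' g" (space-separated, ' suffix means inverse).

f g r

  after f: (2 6 4 3 5)
  after g: (2 6 5 4)
  after r: (1 4 5 3 2 6)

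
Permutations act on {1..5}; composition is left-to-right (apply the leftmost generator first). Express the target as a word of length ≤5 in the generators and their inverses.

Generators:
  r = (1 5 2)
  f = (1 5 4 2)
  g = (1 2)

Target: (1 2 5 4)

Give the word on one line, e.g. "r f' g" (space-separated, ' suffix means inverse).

g r' f f

  after g: (1 2)
  after r': (1 5)
  after f: (1 4 2)
  after f: (1 2 5 4)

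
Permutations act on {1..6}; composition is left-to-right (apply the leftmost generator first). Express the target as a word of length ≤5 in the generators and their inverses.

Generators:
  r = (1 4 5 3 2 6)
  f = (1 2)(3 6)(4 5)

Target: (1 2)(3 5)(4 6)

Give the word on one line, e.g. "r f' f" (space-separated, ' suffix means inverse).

  after r': (1 6 2 3 5 4)
  after f: (1 3 4 2 6)
  after r: (1 2)(3 5)(4 6)

r' f r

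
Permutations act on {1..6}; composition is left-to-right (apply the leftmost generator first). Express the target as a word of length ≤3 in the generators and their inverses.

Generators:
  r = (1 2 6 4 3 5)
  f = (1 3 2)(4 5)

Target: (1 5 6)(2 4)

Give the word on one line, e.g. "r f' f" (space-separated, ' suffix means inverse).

f r' f

  after f: (1 3 2)(4 5)
  after r': (1 4 3)(2 5 6)
  after f: (1 5 6)(2 4)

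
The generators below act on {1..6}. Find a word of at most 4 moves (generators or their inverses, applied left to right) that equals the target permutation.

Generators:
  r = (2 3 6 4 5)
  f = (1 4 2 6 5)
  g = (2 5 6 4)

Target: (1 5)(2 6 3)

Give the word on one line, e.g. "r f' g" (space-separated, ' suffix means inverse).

f r' g r

  after f: (1 4 2 6 5)
  after r': (1 6 4 5)(2 3)
  after g: (1 4 6 2 3 5)
  after r: (1 5)(2 6 3)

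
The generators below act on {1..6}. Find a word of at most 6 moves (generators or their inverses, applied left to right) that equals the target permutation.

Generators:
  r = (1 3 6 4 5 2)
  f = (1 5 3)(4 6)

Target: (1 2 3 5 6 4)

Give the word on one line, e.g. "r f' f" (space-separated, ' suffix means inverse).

  after f': (1 3 5)(4 6)
  after f': (1 5 3)
  after f': (4 6)
  after r': (1 2 5 4 3)
  after f: (1 2 3 5 6 4)

f' f' f' r' f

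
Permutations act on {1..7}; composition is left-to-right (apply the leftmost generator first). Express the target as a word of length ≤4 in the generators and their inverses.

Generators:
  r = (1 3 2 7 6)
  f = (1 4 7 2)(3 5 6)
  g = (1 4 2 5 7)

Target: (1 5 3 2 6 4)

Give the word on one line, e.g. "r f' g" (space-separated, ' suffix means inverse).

r' f'

  after r': (1 6 7 2 3)
  after f': (1 5 3 2 6 4)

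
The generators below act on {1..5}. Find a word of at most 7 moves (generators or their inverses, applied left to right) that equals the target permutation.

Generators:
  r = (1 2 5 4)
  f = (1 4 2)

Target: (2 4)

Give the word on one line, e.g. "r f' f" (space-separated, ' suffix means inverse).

r' r' f r' f

  after r': (1 4 5 2)
  after r': (1 5)(2 4)
  after f: (1 5 4)
  after r': (1 2)
  after f: (2 4)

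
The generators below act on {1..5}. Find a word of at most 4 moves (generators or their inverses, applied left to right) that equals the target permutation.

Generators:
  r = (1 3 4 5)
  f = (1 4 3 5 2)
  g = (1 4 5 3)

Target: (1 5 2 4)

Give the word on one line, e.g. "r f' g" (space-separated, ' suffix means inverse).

f g

  after f: (1 4 3 5 2)
  after g: (1 5 2 4)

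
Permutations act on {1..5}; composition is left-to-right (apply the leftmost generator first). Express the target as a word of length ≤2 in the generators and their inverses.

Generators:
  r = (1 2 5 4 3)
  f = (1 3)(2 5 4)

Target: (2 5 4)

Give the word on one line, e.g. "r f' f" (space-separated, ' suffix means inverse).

  after f': (1 3)(2 4 5)
  after f': (2 5 4)

f' f'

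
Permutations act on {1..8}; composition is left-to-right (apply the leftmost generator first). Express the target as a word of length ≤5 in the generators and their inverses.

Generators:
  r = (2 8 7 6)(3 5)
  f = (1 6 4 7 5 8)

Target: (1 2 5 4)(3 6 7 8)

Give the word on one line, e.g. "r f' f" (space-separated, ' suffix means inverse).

  after f': (1 8 5 7 4 6)
  after r': (1 2 6)(3 5 8)(4 7)
  after f': (1 2)(3 7 6 8)
  after f': (1 2 8 3 4 6 5 7)
  after f': (1 2 5 4)(3 6 7 8)

f' r' f' f' f'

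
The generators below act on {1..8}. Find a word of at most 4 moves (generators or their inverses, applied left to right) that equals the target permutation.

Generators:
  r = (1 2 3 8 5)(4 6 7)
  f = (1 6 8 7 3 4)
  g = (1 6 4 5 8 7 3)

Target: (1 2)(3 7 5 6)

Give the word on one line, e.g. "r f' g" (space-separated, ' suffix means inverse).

r g

  after r: (1 2 3 8 5)(4 6 7)
  after g: (1 2)(3 7 5 6)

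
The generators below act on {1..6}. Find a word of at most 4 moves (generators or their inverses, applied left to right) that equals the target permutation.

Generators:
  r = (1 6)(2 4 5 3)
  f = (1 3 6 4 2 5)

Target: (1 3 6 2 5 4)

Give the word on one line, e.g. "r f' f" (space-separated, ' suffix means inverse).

f' r

  after f': (1 5 2 4 6 3)
  after r: (1 3 6 2 5 4)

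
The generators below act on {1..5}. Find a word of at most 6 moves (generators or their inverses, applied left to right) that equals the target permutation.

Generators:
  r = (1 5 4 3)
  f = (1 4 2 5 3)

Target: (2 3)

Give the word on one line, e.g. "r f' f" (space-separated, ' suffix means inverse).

r f' f' f'

  after r: (1 5 4 3)
  after f': (1 2 4 5)
  after f': (1 4 2)(3 5)
  after f': (2 3)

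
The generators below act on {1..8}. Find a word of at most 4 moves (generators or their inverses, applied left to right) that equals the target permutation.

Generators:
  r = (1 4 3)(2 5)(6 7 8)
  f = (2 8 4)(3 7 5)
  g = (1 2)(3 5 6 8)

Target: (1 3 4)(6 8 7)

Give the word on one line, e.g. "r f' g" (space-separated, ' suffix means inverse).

  after r: (1 4 3)(2 5)(6 7 8)
  after r: (1 3 4)(6 8 7)

r r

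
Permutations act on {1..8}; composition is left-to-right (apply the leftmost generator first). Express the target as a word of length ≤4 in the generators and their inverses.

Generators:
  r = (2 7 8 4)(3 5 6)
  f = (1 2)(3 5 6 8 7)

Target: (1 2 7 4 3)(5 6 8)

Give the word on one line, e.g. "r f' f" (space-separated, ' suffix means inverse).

f' r' f' r

  after f': (1 2)(3 7 8 6 5)
  after r': (1 4 8 5 6 3 2)
  after f': (1 4 6 7 8 3)
  after r: (1 2 7 4 3)(5 6 8)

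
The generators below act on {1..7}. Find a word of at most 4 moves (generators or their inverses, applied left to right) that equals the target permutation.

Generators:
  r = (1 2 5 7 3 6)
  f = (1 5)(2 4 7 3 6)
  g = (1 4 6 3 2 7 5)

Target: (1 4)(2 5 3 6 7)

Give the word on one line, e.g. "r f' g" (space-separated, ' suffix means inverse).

  after r': (1 6 3 7 5 2)
  after f: (1 2 5 4 7)
  after g: (1 7 4 5 6 3 2)
  after f': (1 4)(2 5 3 6 7)

r' f g f'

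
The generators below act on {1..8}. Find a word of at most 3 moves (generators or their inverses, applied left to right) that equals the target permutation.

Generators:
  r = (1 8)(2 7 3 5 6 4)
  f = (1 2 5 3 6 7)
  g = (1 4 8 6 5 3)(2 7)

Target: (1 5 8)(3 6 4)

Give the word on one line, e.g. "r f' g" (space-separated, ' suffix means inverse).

  after g': (1 3 5 6 8 4)(2 7)
  after g': (1 5 8)(3 6 4)

g' g'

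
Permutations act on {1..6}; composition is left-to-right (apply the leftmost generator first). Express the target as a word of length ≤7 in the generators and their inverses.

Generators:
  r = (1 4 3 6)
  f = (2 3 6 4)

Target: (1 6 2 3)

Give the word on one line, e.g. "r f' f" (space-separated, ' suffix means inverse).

  after r': (1 6 3 4)
  after f': (1 3 6 2 4)
  after r': (1 4 6 2)
  after r': (2 6)(3 4)
  after r': (1 6 2 3)

r' f' r' r' r'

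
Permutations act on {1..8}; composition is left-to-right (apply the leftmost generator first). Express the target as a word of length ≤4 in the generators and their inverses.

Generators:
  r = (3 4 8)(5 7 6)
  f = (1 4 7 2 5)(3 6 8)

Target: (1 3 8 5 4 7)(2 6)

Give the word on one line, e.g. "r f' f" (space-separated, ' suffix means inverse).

r' f r'

  after r': (3 8 4)(5 6 7)
  after f: (1 4 6 2 5 8 7)
  after r': (1 3 8 5 4 7)(2 6)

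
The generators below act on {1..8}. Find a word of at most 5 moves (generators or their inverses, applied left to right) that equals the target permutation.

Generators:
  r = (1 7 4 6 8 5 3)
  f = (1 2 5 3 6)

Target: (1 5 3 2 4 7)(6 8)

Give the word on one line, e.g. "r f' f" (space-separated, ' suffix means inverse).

f f f r'

  after f: (1 2 5 3 6)
  after f: (1 5 6 2 3)
  after f: (1 3 2 6 5)
  after r': (1 5 3 2 4 7)(6 8)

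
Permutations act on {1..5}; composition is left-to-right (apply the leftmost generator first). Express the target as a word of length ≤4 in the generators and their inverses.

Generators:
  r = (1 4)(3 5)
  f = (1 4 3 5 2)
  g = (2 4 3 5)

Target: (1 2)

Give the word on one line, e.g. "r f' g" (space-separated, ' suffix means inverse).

f g'

  after f: (1 4 3 5 2)
  after g': (1 2)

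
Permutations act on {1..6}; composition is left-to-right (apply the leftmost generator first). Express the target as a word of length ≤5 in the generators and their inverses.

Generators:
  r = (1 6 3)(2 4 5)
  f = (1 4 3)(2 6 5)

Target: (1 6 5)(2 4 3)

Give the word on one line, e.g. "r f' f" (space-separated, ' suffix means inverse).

  after f': (1 3 4)(2 5 6)
  after f': (1 4 3)(2 6 5)
  after r: (1 5 4)(2 3 6)
  after f': (1 6 5)(2 4 3)

f' f' r f'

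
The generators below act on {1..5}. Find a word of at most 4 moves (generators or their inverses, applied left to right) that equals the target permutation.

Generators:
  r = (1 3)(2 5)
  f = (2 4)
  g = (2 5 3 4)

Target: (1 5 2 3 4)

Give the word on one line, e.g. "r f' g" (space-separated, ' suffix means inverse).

  after g': (2 4 3 5)
  after r': (1 3 2 4)
  after g': (1 5 2 3 4)

g' r' g'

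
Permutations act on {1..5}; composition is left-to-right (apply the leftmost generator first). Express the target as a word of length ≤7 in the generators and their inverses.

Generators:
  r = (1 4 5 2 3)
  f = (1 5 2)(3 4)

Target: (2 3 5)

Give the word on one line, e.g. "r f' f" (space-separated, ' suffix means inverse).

  after r: (1 4 5 2 3)
  after r: (1 5 3 4 2)
  after f: (1 2 5 4)
  after r': (1 5)(2 4 3)
  after f': (2 3 5)

r r f r' f'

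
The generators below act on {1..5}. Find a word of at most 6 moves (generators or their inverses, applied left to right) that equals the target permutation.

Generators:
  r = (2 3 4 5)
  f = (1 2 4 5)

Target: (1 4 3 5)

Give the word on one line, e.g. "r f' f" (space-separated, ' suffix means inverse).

r' r' f r' f'

  after r': (2 5 4 3)
  after r': (2 4)(3 5)
  after f: (1 2 5 3)
  after r': (1 5 2 4 3)
  after f': (1 4 3 5)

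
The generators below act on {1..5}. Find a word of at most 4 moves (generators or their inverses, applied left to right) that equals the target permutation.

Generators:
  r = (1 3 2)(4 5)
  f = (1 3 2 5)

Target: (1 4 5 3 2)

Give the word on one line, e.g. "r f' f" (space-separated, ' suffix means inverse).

  after f': (1 5 2 3)
  after r': (1 4 5 3 2)

f' r'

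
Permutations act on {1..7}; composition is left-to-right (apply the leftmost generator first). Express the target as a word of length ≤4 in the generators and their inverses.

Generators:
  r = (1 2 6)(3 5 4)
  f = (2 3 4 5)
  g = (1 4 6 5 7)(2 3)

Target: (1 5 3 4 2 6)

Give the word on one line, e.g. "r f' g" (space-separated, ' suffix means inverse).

  after r': (1 6 2)(3 4 5)
  after r': (1 2 6)(3 5 4)
  after f': (1 5 3 4 2 6)

r' r' f'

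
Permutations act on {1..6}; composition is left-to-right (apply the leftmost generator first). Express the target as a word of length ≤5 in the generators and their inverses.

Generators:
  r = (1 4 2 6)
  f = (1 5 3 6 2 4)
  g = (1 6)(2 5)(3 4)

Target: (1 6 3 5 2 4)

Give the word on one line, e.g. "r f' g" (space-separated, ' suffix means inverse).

f' r' r'

  after f': (1 4 2 6 3 5)
  after r': (3 5 6)
  after r': (1 6 3 5 2 4)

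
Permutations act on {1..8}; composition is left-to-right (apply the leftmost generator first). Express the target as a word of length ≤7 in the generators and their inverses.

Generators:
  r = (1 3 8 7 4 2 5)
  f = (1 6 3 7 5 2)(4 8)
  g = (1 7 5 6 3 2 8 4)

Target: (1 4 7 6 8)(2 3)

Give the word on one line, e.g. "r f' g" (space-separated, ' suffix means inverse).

r' f r' g' f

  after r': (1 5 2 4 7 8 3)
  after f: (1 2 8 7 4 5)(3 6)
  after r': (1 4 2 3 6)
  after g': (1 8 2 6 4 3 5 7)
  after f: (1 4 7 6 8)(2 3)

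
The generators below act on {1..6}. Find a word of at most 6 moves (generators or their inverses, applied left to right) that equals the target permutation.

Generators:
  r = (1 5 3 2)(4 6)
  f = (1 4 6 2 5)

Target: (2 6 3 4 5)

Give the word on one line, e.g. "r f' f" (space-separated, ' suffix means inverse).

f' f' r r f

  after f': (1 5 2 6 4)
  after f': (1 2 4 5 6)
  after r: (2 6 5 4 3)
  after r: (1 5 6 3)(2 4)
  after f: (2 6 3 4 5)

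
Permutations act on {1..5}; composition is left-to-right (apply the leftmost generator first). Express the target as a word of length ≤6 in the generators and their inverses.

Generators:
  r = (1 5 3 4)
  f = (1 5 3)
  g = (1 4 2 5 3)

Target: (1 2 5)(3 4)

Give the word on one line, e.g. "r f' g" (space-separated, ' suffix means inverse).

  after g': (1 3 5 2 4)
  after f': (1 5 2 4 3)
  after g': (1 2)(4 5)
  after r: (1 2 5)(3 4)

g' f' g' r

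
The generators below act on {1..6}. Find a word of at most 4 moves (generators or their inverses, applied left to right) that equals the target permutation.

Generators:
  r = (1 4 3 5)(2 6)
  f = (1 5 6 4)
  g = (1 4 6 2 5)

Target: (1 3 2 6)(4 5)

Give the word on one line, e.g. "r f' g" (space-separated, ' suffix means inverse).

  after f': (1 4 6 5)
  after r: (1 3 5 4 2 6)
  after g': (1 3 2 4 6 5)
  after f': (1 3 2 6)(4 5)

f' r g' f'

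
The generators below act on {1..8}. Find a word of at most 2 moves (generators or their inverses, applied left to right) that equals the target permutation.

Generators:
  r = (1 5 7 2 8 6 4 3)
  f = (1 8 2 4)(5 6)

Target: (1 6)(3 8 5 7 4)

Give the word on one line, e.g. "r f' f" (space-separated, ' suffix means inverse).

r f

  after r: (1 5 7 2 8 6 4 3)
  after f: (1 6)(3 8 5 7 4)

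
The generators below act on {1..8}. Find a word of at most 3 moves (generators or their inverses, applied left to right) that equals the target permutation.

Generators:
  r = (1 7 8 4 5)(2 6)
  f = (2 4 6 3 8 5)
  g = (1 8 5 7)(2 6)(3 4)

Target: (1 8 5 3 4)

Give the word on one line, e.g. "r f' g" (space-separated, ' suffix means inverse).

  after r': (1 5 4 8 7)(2 6)
  after g': (1 8 5 3 4)

r' g'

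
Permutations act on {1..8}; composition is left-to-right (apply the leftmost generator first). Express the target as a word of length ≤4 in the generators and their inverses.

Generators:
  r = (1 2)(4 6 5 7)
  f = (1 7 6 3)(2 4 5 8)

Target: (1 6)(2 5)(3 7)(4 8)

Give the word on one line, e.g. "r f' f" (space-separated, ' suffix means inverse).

  after f: (1 7 6 3)(2 4 5 8)
  after f: (1 6)(2 5)(3 7)(4 8)

f f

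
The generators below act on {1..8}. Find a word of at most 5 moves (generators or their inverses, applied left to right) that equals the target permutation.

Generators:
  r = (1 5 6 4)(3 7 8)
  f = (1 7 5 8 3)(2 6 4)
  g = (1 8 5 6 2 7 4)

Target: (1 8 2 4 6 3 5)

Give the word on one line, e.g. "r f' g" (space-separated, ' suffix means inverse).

r' g' r

  after r': (1 4 6 5)(3 8 7)
  after g': (1 7 3)(2 6 8)(4 5)
  after r: (1 8 2 4 6 3 5)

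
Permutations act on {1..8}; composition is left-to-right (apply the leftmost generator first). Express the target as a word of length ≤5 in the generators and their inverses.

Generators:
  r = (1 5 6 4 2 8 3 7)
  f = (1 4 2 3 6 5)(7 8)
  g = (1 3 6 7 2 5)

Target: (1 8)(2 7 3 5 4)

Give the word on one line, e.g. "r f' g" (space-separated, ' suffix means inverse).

  after r': (1 7 3 8 2 4 6 5)
  after g': (1 6 2 4 3 8 7)
  after g': (1 3 8 6 7 5 2 4)
  after r': (1 8 5 4 7)(2 6 3)
  after g: (1 8)(2 7 3 5 4)

r' g' g' r' g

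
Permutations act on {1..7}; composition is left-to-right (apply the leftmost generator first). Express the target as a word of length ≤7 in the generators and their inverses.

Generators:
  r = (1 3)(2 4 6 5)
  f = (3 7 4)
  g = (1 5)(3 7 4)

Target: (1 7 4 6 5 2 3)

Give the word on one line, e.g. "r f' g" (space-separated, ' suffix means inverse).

  after r: (1 3)(2 4 6 5)
  after g': (1 4 6)(2 7 3 5)
  after f': (1 7 4 6)(2 3 5)
  after f': (1 3 5 2 4 6)
  after g: (1 7 4 6 5 2 3)

r g' f' f' g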